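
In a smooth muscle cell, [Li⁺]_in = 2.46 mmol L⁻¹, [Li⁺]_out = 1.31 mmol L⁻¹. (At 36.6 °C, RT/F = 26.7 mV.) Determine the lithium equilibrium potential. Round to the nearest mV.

-17 mV

E = (26.7/z) · ln([Li⁺]_out/[Li⁺]_in) with z = +1.
= (26.7/1) · ln(1.31/2.46) = 26.70 · ln(0.5325)
= 26.70 · (-0.6301) = -16.82 mV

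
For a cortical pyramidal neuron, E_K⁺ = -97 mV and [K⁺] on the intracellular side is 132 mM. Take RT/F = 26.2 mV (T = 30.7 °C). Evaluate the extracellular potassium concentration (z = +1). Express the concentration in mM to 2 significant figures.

3.3 mM

Nernst: E = (26.2/1) · ln([out]/[in]), so ln([out]/[in]) = -97.0 × 1 / 26.2 = -3.7023.
[out]/[in] = e^(-3.7023) = 0.02467.
[out] = 0.02467 × 132 = 3.256 mM.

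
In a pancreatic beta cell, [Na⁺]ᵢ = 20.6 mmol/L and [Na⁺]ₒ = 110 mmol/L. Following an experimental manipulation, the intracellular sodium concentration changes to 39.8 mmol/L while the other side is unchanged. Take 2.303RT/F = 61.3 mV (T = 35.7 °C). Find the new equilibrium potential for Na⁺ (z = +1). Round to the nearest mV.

27 mV

After the shift: [Na⁺]_out = 110, [Na⁺]_in = 39.8 mmol/L.
E_new = (61.3/1)·log₁₀(110/39.8) = 61.30 · (0.4415) = 27.06 mV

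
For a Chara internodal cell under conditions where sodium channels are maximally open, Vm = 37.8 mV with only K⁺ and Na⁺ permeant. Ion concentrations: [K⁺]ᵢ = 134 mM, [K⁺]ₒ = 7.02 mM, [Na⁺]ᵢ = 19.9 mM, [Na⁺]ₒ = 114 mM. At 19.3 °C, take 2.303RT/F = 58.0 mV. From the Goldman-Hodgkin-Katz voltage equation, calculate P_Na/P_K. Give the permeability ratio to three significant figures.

24.0

Let α = P_Na/P_K. GHK: Vm = 58.0·log₁₀[(Kₒ + α·Naₒ)/(Kᵢ + α·Naᵢ)].
10^(Vm/58.0) = 10^(37.8/58.0) = 4.4846
So 4.4846·(Kᵢ + α·Naᵢ) = Kₒ + α·Naₒ → α = (4.4846·134.0 − 7.02) / (114.0 − 4.4846·19.9)
α = (600.9 − 7.02) / (114.0 − 89.24) = 593.9/24.76 = 23.99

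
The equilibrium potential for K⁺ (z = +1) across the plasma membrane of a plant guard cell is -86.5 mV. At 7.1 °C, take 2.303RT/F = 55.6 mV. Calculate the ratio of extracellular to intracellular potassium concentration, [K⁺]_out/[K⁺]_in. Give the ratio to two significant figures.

log₁₀([out]/[in]) = E·z/(55.6) = -86.5 × 1 / 55.6 = -1.5558
[out]/[in] = 10^(-1.5558) = 0.02781

0.028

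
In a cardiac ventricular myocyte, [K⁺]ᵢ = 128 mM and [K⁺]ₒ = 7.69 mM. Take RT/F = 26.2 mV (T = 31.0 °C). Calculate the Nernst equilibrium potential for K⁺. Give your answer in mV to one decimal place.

-73.7 mV

E = (26.2/z) · ln([K⁺]_out/[K⁺]_in) with z = +1.
= (26.2/1) · ln(7.69/128) = 26.20 · ln(0.06008)
= 26.20 · (-2.8121) = -73.68 mV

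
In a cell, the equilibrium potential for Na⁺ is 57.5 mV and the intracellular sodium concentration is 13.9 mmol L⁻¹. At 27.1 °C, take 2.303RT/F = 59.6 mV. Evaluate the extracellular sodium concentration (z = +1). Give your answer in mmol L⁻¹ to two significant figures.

130 mmol L⁻¹

Nernst: E = (59.6/1) · log₁₀([out]/[in]), so log₁₀([out]/[in]) = 57.5 × 1 / 59.6 = 0.9648.
[out]/[in] = 10^(0.9648) = 9.221.
[out] = 9.221 × 13.9 = 128.2 mmol L⁻¹.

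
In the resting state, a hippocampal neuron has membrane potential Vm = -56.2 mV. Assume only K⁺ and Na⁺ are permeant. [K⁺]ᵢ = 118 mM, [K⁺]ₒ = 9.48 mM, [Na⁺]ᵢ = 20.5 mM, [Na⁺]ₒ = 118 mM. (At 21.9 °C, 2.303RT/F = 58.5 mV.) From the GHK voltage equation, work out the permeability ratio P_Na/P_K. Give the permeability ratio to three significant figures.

0.0297

Let α = P_Na/P_K. GHK: Vm = 58.5·log₁₀[(Kₒ + α·Naₒ)/(Kᵢ + α·Naᵢ)].
10^(Vm/58.5) = 10^(-56.2/58.5) = 0.10948
So 0.10948·(Kᵢ + α·Naᵢ) = Kₒ + α·Naₒ → α = (0.10948·118.0 − 9.48) / (118.0 − 0.10948·20.5)
α = (12.92 − 9.48) / (118.0 − 2.244) = 3.438/115.8 = 0.0297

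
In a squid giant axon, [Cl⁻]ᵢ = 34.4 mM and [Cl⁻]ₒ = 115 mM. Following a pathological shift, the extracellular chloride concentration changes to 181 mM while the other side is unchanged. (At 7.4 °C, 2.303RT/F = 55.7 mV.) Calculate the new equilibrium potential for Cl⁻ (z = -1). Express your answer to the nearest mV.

-40 mV

After the shift: [Cl⁻]_out = 181, [Cl⁻]_in = 34.4 mM.
E_new = (55.7/-1)·log₁₀(181/34.4) = -55.70 · (0.7211) = -40.17 mV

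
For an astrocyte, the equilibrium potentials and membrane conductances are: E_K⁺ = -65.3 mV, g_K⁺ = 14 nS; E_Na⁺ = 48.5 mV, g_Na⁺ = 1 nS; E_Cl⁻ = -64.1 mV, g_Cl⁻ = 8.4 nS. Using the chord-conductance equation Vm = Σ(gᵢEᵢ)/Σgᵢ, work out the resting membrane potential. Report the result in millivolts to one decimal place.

Σ gᵢEᵢ = 14·(-65.3) + 1·(48.5) + 8.4·(-64.1) = -1404.14
Σ gᵢ = 14 + 1 + 8.4 = 23.4
Vm = -1404.14 / 23.4 = -60.01 mV

-60.0 mV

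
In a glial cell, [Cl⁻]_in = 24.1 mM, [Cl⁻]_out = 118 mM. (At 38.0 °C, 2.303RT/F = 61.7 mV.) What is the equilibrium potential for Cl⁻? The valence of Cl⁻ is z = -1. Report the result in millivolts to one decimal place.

E = (61.7/z) · log₁₀([Cl⁻]_out/[Cl⁻]_in) with z = -1.
For an anion, dividing by z = -1 reverses the sign.
= (61.7/-1) · log₁₀(118/24.1) = -61.70 · log₁₀(4.896)
= -61.70 · (0.6899) = -42.56 mV

-42.6 mV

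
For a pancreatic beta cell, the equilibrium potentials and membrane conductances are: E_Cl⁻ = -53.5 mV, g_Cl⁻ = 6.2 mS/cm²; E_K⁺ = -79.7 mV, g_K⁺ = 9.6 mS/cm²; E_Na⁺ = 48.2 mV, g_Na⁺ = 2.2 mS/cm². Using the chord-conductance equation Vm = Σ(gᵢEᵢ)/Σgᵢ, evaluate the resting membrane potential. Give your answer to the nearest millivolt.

Σ gᵢEᵢ = 6.2·(-53.5) + 9.6·(-79.7) + 2.2·(48.2) = -990.78
Σ gᵢ = 6.2 + 9.6 + 2.2 = 18
Vm = -990.78 / 18 = -55.04 mV

-55 mV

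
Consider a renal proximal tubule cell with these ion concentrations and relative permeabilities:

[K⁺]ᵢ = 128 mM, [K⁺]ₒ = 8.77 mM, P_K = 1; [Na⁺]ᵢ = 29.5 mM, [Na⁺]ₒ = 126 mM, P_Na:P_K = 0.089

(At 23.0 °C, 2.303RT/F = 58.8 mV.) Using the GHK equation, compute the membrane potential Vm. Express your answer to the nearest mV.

-48 mV

Vm = 58.8 · log₁₀[(Σ P·[cation]ₒ + Σ P·[anion]ᵢ) / (Σ P·[cation]ᵢ + Σ P·[anion]ₒ)]
Numerator = 1×8.77 + 0.089×126 = 19.98
Denominator = 1×128 + 0.089×29.5 = 130.6
Vm = 58.8 · log₁₀(0.15299) = 58.8 × (-0.8153) = -47.94 mV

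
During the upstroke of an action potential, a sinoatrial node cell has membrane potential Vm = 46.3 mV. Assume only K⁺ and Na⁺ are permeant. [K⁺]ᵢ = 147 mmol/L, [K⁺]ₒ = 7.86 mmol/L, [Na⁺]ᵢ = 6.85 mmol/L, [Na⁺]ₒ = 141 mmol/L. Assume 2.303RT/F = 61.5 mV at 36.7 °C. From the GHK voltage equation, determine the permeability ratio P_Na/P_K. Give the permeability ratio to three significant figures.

8.06

Let α = P_Na/P_K. GHK: Vm = 61.5·log₁₀[(Kₒ + α·Naₒ)/(Kᵢ + α·Naᵢ)].
10^(Vm/61.5) = 10^(46.3/61.5) = 5.6604
So 5.6604·(Kᵢ + α·Naᵢ) = Kₒ + α·Naₒ → α = (5.6604·147.0 − 7.86) / (141.0 − 5.6604·6.85)
α = (832.1 − 7.86) / (141.0 − 38.77) = 824.2/102.2 = 8.063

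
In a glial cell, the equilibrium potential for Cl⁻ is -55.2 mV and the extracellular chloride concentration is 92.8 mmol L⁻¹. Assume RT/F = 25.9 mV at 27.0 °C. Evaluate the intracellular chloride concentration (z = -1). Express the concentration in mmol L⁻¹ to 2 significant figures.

Nernst: E = (25.9/-1) · ln([out]/[in]), so ln([out]/[in]) = -55.2 × -1 / 25.9 = 2.1313.
[out]/[in] = e^(2.1313) = 8.426.
[in] = 92.8 / 8.426 = 11.01 mmol L⁻¹.

11 mmol L⁻¹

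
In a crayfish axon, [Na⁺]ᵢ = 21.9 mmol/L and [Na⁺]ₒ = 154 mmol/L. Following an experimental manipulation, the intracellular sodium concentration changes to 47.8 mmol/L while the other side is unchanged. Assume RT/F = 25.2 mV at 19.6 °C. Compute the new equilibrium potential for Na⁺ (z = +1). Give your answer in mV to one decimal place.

29.5 mV

After the shift: [Na⁺]_out = 154, [Na⁺]_in = 47.8 mmol/L.
E_new = (25.2/1)·ln(154/47.8) = 25.20 · (1.1699) = 29.48 mV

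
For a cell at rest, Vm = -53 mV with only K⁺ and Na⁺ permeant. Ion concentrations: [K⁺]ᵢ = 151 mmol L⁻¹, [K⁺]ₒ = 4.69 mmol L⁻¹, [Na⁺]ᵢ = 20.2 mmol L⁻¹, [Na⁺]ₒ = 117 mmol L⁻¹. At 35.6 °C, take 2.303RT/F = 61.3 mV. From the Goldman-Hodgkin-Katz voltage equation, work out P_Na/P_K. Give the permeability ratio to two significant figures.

Let α = P_Na/P_K. GHK: Vm = 61.3·log₁₀[(Kₒ + α·Naₒ)/(Kᵢ + α·Naᵢ)].
10^(Vm/61.3) = 10^(-53.0/61.3) = 0.13658
So 0.13658·(Kᵢ + α·Naᵢ) = Kₒ + α·Naₒ → α = (0.13658·151.0 − 4.69) / (117.0 − 0.13658·20.2)
α = (20.62 − 4.69) / (117.0 − 2.759) = 15.93/114.2 = 0.1395

0.14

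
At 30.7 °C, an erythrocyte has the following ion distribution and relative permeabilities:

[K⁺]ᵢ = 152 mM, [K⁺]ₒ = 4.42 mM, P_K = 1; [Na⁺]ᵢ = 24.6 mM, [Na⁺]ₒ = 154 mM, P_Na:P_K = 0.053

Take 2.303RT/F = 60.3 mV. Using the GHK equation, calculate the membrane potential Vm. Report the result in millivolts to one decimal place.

Vm = 60.3 · log₁₀[(Σ P·[cation]ₒ + Σ P·[anion]ᵢ) / (Σ P·[cation]ᵢ + Σ P·[anion]ₒ)]
Numerator = 1×4.42 + 0.053×154 = 12.58
Denominator = 1×152 + 0.053×24.6 = 153.3
Vm = 60.3 · log₁₀(0.082072) = 60.3 × (-1.0858) = -65.47 mV

-65.5 mV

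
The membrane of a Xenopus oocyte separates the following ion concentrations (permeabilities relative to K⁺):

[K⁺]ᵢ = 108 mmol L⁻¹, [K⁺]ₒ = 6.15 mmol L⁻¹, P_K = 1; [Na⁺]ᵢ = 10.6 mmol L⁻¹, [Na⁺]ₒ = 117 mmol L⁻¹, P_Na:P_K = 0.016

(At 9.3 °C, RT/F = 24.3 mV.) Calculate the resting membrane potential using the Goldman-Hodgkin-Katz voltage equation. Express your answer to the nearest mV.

-63 mV

Vm = 24.3 · ln[(Σ P·[cation]ₒ + Σ P·[anion]ᵢ) / (Σ P·[cation]ᵢ + Σ P·[anion]ₒ)]
Numerator = 1×6.15 + 0.016×117 = 8.022
Denominator = 1×108 + 0.016×10.6 = 108.2
Vm = 24.3 · ln(0.074161) = 24.3 × (-2.6015) = -63.22 mV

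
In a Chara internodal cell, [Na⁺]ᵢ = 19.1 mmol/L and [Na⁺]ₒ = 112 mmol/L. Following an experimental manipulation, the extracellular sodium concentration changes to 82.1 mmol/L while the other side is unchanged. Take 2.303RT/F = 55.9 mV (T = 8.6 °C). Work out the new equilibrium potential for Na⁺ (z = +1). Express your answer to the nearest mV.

35 mV

After the shift: [Na⁺]_out = 82.1, [Na⁺]_in = 19.1 mmol/L.
E_new = (55.9/1)·log₁₀(82.1/19.1) = 55.90 · (0.6333) = 35.40 mV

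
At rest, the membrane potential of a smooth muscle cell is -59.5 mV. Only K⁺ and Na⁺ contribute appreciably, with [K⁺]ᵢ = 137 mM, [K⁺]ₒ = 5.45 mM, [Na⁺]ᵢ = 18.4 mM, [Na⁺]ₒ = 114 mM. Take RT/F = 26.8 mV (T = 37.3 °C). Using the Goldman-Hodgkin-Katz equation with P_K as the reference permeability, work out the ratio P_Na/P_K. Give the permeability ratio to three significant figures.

0.0842

Let α = P_Na/P_K. GHK: Vm = 26.8·ln[(Kₒ + α·Naₒ)/(Kᵢ + α·Naᵢ)].
e^(Vm/26.8) = e^(-59.5/26.8) = 0.10859
So 0.10859·(Kᵢ + α·Naᵢ) = Kₒ + α·Naₒ → α = (0.10859·137.0 − 5.45) / (114.0 − 0.10859·18.4)
α = (14.88 − 5.45) / (114.0 − 1.998) = 9.427/112 = 0.08417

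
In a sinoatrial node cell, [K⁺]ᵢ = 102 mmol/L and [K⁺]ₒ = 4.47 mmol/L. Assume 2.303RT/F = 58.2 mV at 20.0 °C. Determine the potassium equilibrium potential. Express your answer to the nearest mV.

E = (58.2/z) · log₁₀([K⁺]_out/[K⁺]_in) with z = +1.
= (58.2/1) · log₁₀(4.47/102) = 58.20 · log₁₀(0.04382)
= 58.20 · (-1.3583) = -79.05 mV

-79 mV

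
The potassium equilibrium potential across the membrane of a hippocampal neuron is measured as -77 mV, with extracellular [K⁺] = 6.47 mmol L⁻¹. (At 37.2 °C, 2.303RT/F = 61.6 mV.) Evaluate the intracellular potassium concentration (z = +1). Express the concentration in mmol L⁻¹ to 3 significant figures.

Nernst: E = (61.6/1) · log₁₀([out]/[in]), so log₁₀([out]/[in]) = -77.0 × 1 / 61.6 = -1.2500.
[out]/[in] = 10^(-1.2500) = 0.05623.
[in] = 6.47 / 0.05623 = 115.1 mmol L⁻¹.

115 mmol L⁻¹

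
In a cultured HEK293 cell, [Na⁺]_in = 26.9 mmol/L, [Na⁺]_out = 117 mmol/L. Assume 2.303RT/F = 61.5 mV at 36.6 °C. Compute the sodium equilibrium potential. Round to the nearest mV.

39 mV

E = (61.5/z) · log₁₀([Na⁺]_out/[Na⁺]_in) with z = +1.
= (61.5/1) · log₁₀(117/26.9) = 61.50 · log₁₀(4.349)
= 61.50 · (0.6384) = 39.26 mV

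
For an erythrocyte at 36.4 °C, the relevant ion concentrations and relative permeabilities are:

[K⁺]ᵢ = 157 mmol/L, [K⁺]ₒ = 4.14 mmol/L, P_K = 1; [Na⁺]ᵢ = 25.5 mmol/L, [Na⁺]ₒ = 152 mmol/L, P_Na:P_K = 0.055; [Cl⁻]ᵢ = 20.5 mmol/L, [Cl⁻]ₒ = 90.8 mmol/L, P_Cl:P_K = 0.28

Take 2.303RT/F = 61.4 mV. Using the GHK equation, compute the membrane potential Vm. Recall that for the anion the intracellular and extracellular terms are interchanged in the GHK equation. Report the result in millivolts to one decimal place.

-61.6 mV

Vm = 61.4 · log₁₀[(Σ P·[cation]ₒ + Σ P·[anion]ᵢ) / (Σ P·[cation]ᵢ + Σ P·[anion]ₒ)]
Numerator = 1×4.14 + 0.055×152 + 0.28×20.5 = 18.24
Denominator = 1×157 + 0.055×25.5 + 0.28×90.8 = 183.8
Vm = 61.4 · log₁₀(0.099224) = 61.4 × (-1.0034) = -61.61 mV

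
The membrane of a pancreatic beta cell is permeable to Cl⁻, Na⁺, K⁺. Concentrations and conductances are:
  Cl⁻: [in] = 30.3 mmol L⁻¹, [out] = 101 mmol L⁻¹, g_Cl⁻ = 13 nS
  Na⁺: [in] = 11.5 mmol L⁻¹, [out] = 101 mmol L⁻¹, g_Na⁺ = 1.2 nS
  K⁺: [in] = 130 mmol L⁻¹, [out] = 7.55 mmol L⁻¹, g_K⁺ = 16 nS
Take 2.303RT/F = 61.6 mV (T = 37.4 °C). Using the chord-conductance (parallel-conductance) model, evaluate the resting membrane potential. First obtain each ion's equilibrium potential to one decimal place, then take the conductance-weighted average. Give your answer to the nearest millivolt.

-52 mV

E_Cl⁻ = (61.6/-1)·log₁₀(101/30.3) = -32.2 mV
E_Na⁺ = (61.6/1)·log₁₀(101/11.5) = 58.1 mV
E_K⁺ = (61.6/1)·log₁₀(7.55/130) = -76.1 mV
Vm = (Σ gᵢEᵢ)/(Σ gᵢ) = (13·-32.2 + 1.2·58.1 + 16·-76.1) / (13 + 1.2 + 16)
= -1566.48 / 30.2 = -51.87 mV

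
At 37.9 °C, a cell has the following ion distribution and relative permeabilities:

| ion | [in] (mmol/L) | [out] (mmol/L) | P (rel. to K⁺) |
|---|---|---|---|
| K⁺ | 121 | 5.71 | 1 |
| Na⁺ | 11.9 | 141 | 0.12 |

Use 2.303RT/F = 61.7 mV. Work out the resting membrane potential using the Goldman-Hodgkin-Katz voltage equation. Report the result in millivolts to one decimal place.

-45.2 mV

Vm = 61.7 · log₁₀[(Σ P·[cation]ₒ + Σ P·[anion]ᵢ) / (Σ P·[cation]ᵢ + Σ P·[anion]ₒ)]
Numerator = 1×5.71 + 0.12×141 = 22.63
Denominator = 1×121 + 0.12×11.9 = 122.4
Vm = 61.7 · log₁₀(0.18484) = 61.7 × (-0.7332) = -45.24 mV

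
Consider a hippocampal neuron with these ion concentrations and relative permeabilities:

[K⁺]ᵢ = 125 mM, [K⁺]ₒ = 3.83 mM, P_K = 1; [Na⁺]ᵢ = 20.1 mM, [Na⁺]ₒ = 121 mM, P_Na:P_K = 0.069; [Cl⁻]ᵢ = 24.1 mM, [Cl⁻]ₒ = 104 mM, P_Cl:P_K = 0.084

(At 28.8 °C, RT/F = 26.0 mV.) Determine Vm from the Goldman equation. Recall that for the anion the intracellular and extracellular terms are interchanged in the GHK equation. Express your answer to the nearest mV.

-59 mV

Vm = 26.0 · ln[(Σ P·[cation]ₒ + Σ P·[anion]ᵢ) / (Σ P·[cation]ᵢ + Σ P·[anion]ₒ)]
Numerator = 1×3.83 + 0.069×121 + 0.084×24.1 = 14.2
Denominator = 1×125 + 0.069×20.1 + 0.084×104 = 135.1
Vm = 26.0 · ln(0.10511) = 26.0 × (-2.2527) = -58.57 mV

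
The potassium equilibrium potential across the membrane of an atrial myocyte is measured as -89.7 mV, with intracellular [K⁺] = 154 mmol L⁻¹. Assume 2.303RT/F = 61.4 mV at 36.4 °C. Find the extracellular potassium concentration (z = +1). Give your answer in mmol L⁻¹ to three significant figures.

5.33 mmol L⁻¹

Nernst: E = (61.4/1) · log₁₀([out]/[in]), so log₁₀([out]/[in]) = -89.7 × 1 / 61.4 = -1.4609.
[out]/[in] = 10^(-1.4609) = 0.0346.
[out] = 0.0346 × 154 = 5.329 mmol L⁻¹.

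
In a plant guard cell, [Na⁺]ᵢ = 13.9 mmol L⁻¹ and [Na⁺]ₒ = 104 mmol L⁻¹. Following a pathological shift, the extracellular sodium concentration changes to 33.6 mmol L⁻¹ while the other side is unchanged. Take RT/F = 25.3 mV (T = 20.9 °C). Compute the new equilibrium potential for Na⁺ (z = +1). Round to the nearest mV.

22 mV

After the shift: [Na⁺]_out = 33.6, [Na⁺]_in = 13.9 mmol L⁻¹.
E_new = (25.3/1)·ln(33.6/13.9) = 25.30 · (0.8826) = 22.33 mV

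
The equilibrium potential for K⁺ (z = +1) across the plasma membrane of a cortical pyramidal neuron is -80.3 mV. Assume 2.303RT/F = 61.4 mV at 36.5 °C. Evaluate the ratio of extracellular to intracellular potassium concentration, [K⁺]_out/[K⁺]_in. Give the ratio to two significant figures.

0.049

log₁₀([out]/[in]) = E·z/(61.4) = -80.3 × 1 / 61.4 = -1.3078
[out]/[in] = 10^(-1.3078) = 0.04922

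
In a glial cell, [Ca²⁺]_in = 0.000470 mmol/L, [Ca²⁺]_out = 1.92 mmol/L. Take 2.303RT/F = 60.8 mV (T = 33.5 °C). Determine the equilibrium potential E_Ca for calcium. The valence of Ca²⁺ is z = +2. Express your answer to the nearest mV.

110 mV

E = (60.8/z) · log₁₀([Ca²⁺]_out/[Ca²⁺]_in) with z = +2.
= (60.8/2) · log₁₀(1.92/0.000470) = 30.40 · log₁₀(4085)
= 30.40 · (3.6112) = 109.78 mV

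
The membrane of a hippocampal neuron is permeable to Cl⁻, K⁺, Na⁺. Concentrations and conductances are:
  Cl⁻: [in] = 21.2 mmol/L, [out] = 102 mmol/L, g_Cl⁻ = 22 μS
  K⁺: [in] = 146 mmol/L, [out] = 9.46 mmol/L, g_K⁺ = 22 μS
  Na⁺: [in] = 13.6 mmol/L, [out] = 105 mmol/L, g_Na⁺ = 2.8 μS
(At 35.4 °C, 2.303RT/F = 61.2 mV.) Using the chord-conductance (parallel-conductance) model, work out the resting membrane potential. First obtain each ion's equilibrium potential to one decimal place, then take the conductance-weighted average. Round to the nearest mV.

-51 mV

E_Cl⁻ = (61.2/-1)·log₁₀(102/21.2) = -41.8 mV
E_K⁺ = (61.2/1)·log₁₀(9.46/146) = -72.7 mV
E_Na⁺ = (61.2/1)·log₁₀(105/13.6) = 54.3 mV
Vm = (Σ gᵢEᵢ)/(Σ gᵢ) = (22·-41.8 + 22·-72.7 + 2.8·54.3) / (22 + 22 + 2.8)
= -2366.96 / 46.8 = -50.58 mV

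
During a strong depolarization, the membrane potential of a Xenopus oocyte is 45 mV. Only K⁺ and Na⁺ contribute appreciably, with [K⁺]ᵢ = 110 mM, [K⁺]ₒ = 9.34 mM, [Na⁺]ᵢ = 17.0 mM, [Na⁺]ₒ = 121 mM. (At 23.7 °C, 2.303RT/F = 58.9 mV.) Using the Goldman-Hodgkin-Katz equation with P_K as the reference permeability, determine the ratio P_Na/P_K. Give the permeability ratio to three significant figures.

28.3

Let α = P_Na/P_K. GHK: Vm = 58.9·log₁₀[(Kₒ + α·Naₒ)/(Kᵢ + α·Naᵢ)].
10^(Vm/58.9) = 10^(45.0/58.9) = 5.8077
So 5.8077·(Kᵢ + α·Naᵢ) = Kₒ + α·Naₒ → α = (5.8077·110.0 − 9.34) / (121.0 − 5.8077·17.0)
α = (638.9 − 9.34) / (121.0 − 98.73) = 629.5/22.27 = 28.27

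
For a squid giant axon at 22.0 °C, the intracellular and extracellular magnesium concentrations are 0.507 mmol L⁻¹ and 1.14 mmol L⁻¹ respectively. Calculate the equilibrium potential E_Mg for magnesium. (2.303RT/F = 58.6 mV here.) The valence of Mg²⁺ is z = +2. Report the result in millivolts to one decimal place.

10.3 mV

E = (58.6/z) · log₁₀([Mg²⁺]_out/[Mg²⁺]_in) with z = +2.
= (58.6/2) · log₁₀(1.14/0.507) = 29.30 · log₁₀(2.249)
= 29.30 · (0.3519) = 10.31 mV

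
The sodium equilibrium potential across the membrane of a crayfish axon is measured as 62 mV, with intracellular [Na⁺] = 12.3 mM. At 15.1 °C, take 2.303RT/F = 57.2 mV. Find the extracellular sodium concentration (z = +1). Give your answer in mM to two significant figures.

150 mM

Nernst: E = (57.2/1) · log₁₀([out]/[in]), so log₁₀([out]/[in]) = 62.0 × 1 / 57.2 = 1.0839.
[out]/[in] = 10^(1.0839) = 12.13.
[out] = 12.13 × 12.3 = 149.2 mM.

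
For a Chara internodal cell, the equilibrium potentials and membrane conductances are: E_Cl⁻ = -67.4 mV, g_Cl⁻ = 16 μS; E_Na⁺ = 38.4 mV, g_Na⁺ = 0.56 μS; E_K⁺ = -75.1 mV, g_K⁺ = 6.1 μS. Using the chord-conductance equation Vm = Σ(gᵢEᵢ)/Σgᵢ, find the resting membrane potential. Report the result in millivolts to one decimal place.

-66.9 mV

Σ gᵢEᵢ = 16·(-67.4) + 0.56·(38.4) + 6.1·(-75.1) = -1515.01
Σ gᵢ = 16 + 0.56 + 6.1 = 22.66
Vm = -1515.01 / 22.66 = -66.86 mV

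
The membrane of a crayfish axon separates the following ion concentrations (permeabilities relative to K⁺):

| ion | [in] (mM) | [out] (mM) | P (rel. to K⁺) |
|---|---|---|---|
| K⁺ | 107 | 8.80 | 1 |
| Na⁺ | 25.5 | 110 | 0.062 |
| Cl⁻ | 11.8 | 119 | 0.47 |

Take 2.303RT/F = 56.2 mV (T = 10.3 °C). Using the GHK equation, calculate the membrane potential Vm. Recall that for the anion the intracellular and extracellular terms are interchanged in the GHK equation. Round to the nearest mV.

Vm = 56.2 · log₁₀[(Σ P·[cation]ₒ + Σ P·[anion]ᵢ) / (Σ P·[cation]ᵢ + Σ P·[anion]ₒ)]
Numerator = 1×8.80 + 0.062×110 + 0.47×11.8 = 21.17
Denominator = 1×107 + 0.062×25.5 + 0.47×119 = 164.5
Vm = 56.2 · log₁₀(0.12866) = 56.2 × (-0.8906) = -50.05 mV

-50 mV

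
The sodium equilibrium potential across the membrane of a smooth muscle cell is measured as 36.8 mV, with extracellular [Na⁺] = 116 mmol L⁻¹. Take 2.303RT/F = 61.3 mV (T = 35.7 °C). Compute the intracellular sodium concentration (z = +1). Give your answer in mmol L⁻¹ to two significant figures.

29 mmol L⁻¹

Nernst: E = (61.3/1) · log₁₀([out]/[in]), so log₁₀([out]/[in]) = 36.8 × 1 / 61.3 = 0.6003.
[out]/[in] = 10^(0.6003) = 3.984.
[in] = 116 / 3.984 = 29.12 mmol L⁻¹.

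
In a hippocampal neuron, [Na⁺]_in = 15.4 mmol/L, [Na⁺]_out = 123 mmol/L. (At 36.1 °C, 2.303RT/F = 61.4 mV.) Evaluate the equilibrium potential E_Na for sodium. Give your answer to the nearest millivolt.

E = (61.4/z) · log₁₀([Na⁺]_out/[Na⁺]_in) with z = +1.
= (61.4/1) · log₁₀(123/15.4) = 61.40 · log₁₀(7.987)
= 61.40 · (0.9024) = 55.41 mV

55 mV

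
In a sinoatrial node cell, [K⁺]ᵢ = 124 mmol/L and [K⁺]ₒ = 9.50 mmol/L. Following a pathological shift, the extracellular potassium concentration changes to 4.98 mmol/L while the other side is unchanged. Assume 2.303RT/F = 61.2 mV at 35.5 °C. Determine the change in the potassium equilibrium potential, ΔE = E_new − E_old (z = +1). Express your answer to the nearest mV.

E_old = (61.2/1)·log₁₀(9.50/124) = -68.28 mV
E_new = (61.2/1)·log₁₀(4.98/124) = -85.45 mV
ΔE = -85.45 − (-68.28) = -17.17 mV

-17 mV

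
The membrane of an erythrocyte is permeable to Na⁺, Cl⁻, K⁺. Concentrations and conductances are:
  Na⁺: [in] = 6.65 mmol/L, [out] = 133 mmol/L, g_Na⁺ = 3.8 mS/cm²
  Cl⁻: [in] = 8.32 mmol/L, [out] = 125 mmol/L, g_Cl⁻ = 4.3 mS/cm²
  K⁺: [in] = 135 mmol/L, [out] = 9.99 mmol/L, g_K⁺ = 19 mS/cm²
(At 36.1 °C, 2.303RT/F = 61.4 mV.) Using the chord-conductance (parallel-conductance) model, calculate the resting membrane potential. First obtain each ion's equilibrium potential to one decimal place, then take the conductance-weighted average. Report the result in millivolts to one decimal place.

E_Na⁺ = (61.4/1)·log₁₀(133/6.65) = 79.9 mV
E_Cl⁻ = (61.4/-1)·log₁₀(125/8.32) = -72.3 mV
E_K⁺ = (61.4/1)·log₁₀(9.99/135) = -69.4 mV
Vm = (Σ gᵢEᵢ)/(Σ gᵢ) = (3.8·79.9 + 4.3·-72.3 + 19·-69.4) / (3.8 + 4.3 + 19)
= -1325.87 / 27.1 = -48.93 mV

-48.9 mV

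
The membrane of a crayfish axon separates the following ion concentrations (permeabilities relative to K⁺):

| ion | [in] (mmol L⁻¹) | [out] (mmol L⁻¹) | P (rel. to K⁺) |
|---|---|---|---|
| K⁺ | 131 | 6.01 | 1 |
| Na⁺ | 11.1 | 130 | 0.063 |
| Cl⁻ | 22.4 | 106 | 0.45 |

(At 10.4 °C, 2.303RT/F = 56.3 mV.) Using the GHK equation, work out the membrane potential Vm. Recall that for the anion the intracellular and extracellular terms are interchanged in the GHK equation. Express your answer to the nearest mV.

Vm = 56.3 · log₁₀[(Σ P·[cation]ₒ + Σ P·[anion]ᵢ) / (Σ P·[cation]ᵢ + Σ P·[anion]ₒ)]
Numerator = 1×6.01 + 0.063×130 + 0.45×22.4 = 24.28
Denominator = 1×131 + 0.063×11.1 + 0.45×106 = 179.4
Vm = 56.3 · log₁₀(0.13534) = 56.3 × (-0.8686) = -48.90 mV

-49 mV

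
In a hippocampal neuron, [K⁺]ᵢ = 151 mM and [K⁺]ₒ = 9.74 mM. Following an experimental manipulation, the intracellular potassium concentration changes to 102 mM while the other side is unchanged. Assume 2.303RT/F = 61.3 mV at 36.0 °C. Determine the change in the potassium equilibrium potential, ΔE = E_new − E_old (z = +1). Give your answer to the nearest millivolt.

E_old = (61.3/1)·log₁₀(9.74/151) = -72.97 mV
E_new = (61.3/1)·log₁₀(9.74/102) = -62.53 mV
ΔE = -62.53 − (-72.97) = 10.44 mV

10 mV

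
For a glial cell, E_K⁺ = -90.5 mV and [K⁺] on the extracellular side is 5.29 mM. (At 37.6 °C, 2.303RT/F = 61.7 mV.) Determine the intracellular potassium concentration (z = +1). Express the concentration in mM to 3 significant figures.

Nernst: E = (61.7/1) · log₁₀([out]/[in]), so log₁₀([out]/[in]) = -90.5 × 1 / 61.7 = -1.4668.
[out]/[in] = 10^(-1.4668) = 0.03414.
[in] = 5.29 / 0.03414 = 155 mM.

155 mM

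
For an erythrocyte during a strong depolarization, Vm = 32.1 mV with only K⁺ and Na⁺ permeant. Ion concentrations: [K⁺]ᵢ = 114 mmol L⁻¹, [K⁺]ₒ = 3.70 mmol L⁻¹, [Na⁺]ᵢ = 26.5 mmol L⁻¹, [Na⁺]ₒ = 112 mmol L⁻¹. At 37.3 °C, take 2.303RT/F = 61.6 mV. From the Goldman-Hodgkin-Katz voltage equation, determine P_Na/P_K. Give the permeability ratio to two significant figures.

Let α = P_Na/P_K. GHK: Vm = 61.6·log₁₀[(Kₒ + α·Naₒ)/(Kᵢ + α·Naᵢ)].
10^(Vm/61.6) = 10^(32.1/61.6) = 3.3197
So 3.3197·(Kᵢ + α·Naᵢ) = Kₒ + α·Naₒ → α = (3.3197·114.0 − 3.7) / (112.0 − 3.3197·26.5)
α = (378.5 − 3.7) / (112.0 − 87.97) = 374.8/24.03 = 15.6

16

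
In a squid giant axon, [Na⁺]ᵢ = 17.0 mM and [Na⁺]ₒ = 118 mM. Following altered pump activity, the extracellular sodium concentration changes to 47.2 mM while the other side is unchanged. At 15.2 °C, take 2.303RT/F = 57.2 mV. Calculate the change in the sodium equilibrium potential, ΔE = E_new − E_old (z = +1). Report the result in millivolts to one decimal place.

E_old = (57.2/1)·log₁₀(118/17.0) = 48.13 mV
E_new = (57.2/1)·log₁₀(47.2/17.0) = 25.37 mV
ΔE = 25.37 − (48.13) = -22.76 mV

-22.8 mV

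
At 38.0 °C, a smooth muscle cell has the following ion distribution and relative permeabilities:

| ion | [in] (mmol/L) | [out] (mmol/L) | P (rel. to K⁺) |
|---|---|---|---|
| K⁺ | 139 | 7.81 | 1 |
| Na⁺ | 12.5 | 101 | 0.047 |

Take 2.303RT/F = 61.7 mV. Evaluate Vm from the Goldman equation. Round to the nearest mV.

-65 mV

Vm = 61.7 · log₁₀[(Σ P·[cation]ₒ + Σ P·[anion]ᵢ) / (Σ P·[cation]ᵢ + Σ P·[anion]ₒ)]
Numerator = 1×7.81 + 0.047×101 = 12.56
Denominator = 1×139 + 0.047×12.5 = 139.6
Vm = 61.7 · log₁₀(0.089958) = 61.7 × (-1.0460) = -64.54 mV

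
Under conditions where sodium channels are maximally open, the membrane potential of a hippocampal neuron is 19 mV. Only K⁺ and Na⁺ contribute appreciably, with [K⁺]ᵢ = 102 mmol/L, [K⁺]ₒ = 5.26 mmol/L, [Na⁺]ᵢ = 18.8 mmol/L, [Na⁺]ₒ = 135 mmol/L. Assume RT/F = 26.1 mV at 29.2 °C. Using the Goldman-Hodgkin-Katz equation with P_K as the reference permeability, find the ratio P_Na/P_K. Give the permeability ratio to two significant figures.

Let α = P_Na/P_K. GHK: Vm = 26.1·ln[(Kₒ + α·Naₒ)/(Kᵢ + α·Naᵢ)].
e^(Vm/26.1) = e^(19.0/26.1) = 2.0709
So 2.0709·(Kᵢ + α·Naᵢ) = Kₒ + α·Naₒ → α = (2.0709·102.0 − 5.26) / (135.0 − 2.0709·18.8)
α = (211.2 − 5.26) / (135.0 − 38.93) = 206/96.07 = 2.144

2.1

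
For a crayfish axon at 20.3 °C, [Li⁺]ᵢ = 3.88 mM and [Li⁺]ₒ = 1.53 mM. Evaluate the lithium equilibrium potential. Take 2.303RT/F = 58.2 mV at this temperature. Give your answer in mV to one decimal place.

-23.5 mV

E = (58.2/z) · log₁₀([Li⁺]_out/[Li⁺]_in) with z = +1.
= (58.2/1) · log₁₀(1.53/3.88) = 58.20 · log₁₀(0.3943)
= 58.20 · (-0.4041) = -23.52 mV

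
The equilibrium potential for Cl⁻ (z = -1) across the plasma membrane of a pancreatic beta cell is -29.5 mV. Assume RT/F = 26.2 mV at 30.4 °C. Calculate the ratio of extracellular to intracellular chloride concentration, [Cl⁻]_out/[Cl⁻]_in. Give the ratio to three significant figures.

3.08

ln([out]/[in]) = E·z/(26.2) = -29.5 × -1 / 26.2 = 1.1260
[out]/[in] = e^(1.1260) = 3.083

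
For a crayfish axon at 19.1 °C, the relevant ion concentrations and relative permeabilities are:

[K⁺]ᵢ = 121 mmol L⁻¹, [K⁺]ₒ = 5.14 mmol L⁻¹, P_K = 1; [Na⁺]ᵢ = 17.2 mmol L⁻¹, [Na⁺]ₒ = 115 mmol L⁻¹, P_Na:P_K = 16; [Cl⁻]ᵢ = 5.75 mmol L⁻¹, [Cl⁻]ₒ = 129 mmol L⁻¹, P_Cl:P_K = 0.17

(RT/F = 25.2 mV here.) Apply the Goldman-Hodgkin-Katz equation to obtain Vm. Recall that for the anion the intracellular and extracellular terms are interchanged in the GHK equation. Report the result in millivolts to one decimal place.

37.4 mV

Vm = 25.2 · ln[(Σ P·[cation]ₒ + Σ P·[anion]ᵢ) / (Σ P·[cation]ᵢ + Σ P·[anion]ₒ)]
Numerator = 1×5.14 + 16×115 + 0.17×5.75 = 1846
Denominator = 1×121 + 16×17.2 + 0.17×129 = 418.1
Vm = 25.2 · ln(4.4152) = 25.2 × (1.4850) = 37.42 mV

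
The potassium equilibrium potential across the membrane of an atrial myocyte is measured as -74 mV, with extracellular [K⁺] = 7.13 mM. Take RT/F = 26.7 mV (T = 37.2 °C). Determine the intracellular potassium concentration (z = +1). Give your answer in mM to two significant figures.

110 mM

Nernst: E = (26.7/1) · ln([out]/[in]), so ln([out]/[in]) = -74.0 × 1 / 26.7 = -2.7715.
[out]/[in] = e^(-2.7715) = 0.06257.
[in] = 7.13 / 0.06257 = 114 mM.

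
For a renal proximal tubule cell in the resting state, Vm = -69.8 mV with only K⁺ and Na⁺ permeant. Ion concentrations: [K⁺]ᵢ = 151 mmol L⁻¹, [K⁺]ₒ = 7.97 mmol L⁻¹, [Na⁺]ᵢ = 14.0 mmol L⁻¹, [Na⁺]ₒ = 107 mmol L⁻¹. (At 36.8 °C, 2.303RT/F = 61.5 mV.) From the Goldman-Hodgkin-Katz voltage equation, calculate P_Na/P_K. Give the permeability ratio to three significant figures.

0.0292

Let α = P_Na/P_K. GHK: Vm = 61.5·log₁₀[(Kₒ + α·Naₒ)/(Kᵢ + α·Naᵢ)].
10^(Vm/61.5) = 10^(-69.8/61.5) = 0.073289
So 0.073289·(Kᵢ + α·Naᵢ) = Kₒ + α·Naₒ → α = (0.073289·151.0 − 7.97) / (107.0 − 0.073289·14.0)
α = (11.07 − 7.97) / (107.0 − 1.026) = 3.097/106 = 0.02922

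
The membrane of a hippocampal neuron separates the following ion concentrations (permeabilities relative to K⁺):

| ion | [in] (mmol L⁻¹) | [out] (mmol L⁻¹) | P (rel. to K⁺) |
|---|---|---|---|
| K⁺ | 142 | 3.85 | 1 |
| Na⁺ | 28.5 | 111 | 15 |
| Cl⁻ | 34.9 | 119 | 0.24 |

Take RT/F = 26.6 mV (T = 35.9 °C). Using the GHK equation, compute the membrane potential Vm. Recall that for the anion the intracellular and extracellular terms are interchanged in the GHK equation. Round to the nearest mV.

Vm = 26.6 · ln[(Σ P·[cation]ₒ + Σ P·[anion]ᵢ) / (Σ P·[cation]ᵢ + Σ P·[anion]ₒ)]
Numerator = 1×3.85 + 15×111 + 0.24×34.9 = 1677
Denominator = 1×142 + 15×28.5 + 0.24×119 = 598.1
Vm = 26.6 · ln(2.8044) = 26.6 × (1.0312) = 27.43 mV

27 mV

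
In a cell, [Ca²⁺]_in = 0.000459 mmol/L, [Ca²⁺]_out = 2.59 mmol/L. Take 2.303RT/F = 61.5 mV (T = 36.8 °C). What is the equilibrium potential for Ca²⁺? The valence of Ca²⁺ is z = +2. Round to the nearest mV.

115 mV

E = (61.5/z) · log₁₀([Ca²⁺]_out/[Ca²⁺]_in) with z = +2.
= (61.5/2) · log₁₀(2.59/0.000459) = 30.75 · log₁₀(5643)
= 30.75 · (3.7515) = 115.36 mV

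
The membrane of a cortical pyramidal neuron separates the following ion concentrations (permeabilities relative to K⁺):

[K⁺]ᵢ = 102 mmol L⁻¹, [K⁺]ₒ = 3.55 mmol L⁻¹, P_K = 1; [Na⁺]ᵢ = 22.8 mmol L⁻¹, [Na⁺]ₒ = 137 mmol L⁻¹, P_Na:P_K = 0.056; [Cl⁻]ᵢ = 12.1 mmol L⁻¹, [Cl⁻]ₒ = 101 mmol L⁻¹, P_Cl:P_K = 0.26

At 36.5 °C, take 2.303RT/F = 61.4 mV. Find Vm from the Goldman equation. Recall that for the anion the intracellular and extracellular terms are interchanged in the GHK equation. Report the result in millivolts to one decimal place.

-58.6 mV

Vm = 61.4 · log₁₀[(Σ P·[cation]ₒ + Σ P·[anion]ᵢ) / (Σ P·[cation]ᵢ + Σ P·[anion]ₒ)]
Numerator = 1×3.55 + 0.056×137 + 0.26×12.1 = 14.37
Denominator = 1×102 + 0.056×22.8 + 0.26×101 = 129.5
Vm = 61.4 · log₁₀(0.11092) = 61.4 × (-0.9550) = -58.64 mV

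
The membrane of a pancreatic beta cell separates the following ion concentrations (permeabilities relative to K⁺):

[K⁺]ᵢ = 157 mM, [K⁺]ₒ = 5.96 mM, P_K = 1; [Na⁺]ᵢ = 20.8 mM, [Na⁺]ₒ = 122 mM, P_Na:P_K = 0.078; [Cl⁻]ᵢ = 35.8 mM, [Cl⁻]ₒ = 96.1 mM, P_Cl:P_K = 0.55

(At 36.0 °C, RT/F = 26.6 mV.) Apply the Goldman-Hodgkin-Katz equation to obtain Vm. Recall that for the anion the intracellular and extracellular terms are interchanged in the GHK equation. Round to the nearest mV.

-48 mV

Vm = 26.6 · ln[(Σ P·[cation]ₒ + Σ P·[anion]ᵢ) / (Σ P·[cation]ᵢ + Σ P·[anion]ₒ)]
Numerator = 1×5.96 + 0.078×122 + 0.55×35.8 = 35.17
Denominator = 1×157 + 0.078×20.8 + 0.55×96.1 = 211.5
Vm = 26.6 · ln(0.16629) = 26.6 × (-1.7940) = -47.72 mV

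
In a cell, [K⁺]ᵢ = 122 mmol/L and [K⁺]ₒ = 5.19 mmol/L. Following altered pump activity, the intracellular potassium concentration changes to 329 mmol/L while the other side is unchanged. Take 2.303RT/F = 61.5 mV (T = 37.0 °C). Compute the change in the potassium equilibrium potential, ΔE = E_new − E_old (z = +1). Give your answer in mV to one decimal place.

E_old = (61.5/1)·log₁₀(5.19/122) = -84.33 mV
E_new = (61.5/1)·log₁₀(5.19/329) = -110.82 mV
ΔE = -110.82 − (-84.33) = -26.50 mV

-26.5 mV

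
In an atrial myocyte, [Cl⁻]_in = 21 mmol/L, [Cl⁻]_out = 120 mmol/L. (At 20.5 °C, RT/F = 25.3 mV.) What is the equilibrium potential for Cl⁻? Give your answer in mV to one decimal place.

-44.1 mV

E = (25.3/z) · ln([Cl⁻]_out/[Cl⁻]_in) with z = -1.
For an anion, dividing by z = -1 reverses the sign.
= (25.3/-1) · ln(120/21) = -25.30 · ln(5.714)
= -25.30 · (1.7430) = -44.10 mV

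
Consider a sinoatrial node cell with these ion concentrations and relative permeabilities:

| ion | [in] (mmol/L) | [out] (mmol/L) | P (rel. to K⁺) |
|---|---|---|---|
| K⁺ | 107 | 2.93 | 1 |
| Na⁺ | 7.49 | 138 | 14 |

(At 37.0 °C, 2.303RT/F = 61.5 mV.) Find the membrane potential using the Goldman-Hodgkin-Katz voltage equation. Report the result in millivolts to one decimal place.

Vm = 61.5 · log₁₀[(Σ P·[cation]ₒ + Σ P·[anion]ᵢ) / (Σ P·[cation]ᵢ + Σ P·[anion]ₒ)]
Numerator = 1×2.93 + 14×138 = 1935
Denominator = 1×107 + 14×7.49 = 211.9
Vm = 61.5 · log₁₀(9.1331) = 61.5 × (0.9606) = 59.08 mV

59.1 mV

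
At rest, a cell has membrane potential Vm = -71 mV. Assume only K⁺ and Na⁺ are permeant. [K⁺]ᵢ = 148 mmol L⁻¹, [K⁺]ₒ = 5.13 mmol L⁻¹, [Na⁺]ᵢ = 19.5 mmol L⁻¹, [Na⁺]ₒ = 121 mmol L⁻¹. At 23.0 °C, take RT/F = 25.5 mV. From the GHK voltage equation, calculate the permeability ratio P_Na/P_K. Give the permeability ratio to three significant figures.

Let α = P_Na/P_K. GHK: Vm = 25.5·ln[(Kₒ + α·Naₒ)/(Kᵢ + α·Naᵢ)].
e^(Vm/25.5) = e^(-71.0/25.5) = 0.061771
So 0.061771·(Kᵢ + α·Naᵢ) = Kₒ + α·Naₒ → α = (0.061771·148.0 − 5.13) / (121.0 − 0.061771·19.5)
α = (9.142 − 5.13) / (121.0 − 1.205) = 4.012/119.8 = 0.03349

0.0335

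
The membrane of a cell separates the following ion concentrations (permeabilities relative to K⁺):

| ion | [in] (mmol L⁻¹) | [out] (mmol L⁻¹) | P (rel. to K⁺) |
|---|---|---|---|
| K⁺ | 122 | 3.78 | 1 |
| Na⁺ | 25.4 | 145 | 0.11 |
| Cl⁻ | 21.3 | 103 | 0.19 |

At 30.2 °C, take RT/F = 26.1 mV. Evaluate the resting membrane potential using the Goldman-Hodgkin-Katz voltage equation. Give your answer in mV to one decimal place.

-47.1 mV

Vm = 26.1 · ln[(Σ P·[cation]ₒ + Σ P·[anion]ᵢ) / (Σ P·[cation]ᵢ + Σ P·[anion]ₒ)]
Numerator = 1×3.78 + 0.11×145 + 0.19×21.3 = 23.78
Denominator = 1×122 + 0.11×25.4 + 0.19×103 = 144.4
Vm = 26.1 · ln(0.1647) = 26.1 × (-1.8036) = -47.07 mV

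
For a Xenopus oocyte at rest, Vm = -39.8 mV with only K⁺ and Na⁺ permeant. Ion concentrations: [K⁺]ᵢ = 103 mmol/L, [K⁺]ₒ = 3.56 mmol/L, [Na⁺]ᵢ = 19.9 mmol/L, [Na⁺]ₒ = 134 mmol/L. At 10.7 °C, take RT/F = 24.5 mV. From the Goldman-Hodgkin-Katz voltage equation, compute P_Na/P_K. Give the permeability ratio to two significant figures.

0.13

Let α = P_Na/P_K. GHK: Vm = 24.5·ln[(Kₒ + α·Naₒ)/(Kᵢ + α·Naᵢ)].
e^(Vm/24.5) = e^(-39.8/24.5) = 0.19701
So 0.19701·(Kᵢ + α·Naᵢ) = Kₒ + α·Naₒ → α = (0.19701·103.0 − 3.56) / (134.0 − 0.19701·19.9)
α = (20.29 − 3.56) / (134.0 − 3.921) = 16.73/130.1 = 0.1286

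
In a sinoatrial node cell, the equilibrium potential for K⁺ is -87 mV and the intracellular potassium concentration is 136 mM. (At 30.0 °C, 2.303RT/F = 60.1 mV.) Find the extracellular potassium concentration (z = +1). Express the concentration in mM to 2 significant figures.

Nernst: E = (60.1/1) · log₁₀([out]/[in]), so log₁₀([out]/[in]) = -87.0 × 1 / 60.1 = -1.4476.
[out]/[in] = 10^(-1.4476) = 0.03568.
[out] = 0.03568 × 136 = 4.852 mM.

4.9 mM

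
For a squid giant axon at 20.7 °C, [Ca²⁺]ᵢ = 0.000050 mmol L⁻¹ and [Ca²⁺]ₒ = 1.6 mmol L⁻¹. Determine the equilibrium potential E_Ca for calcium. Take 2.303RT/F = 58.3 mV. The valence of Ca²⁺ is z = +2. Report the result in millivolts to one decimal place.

E = (58.3/z) · log₁₀([Ca²⁺]_out/[Ca²⁺]_in) with z = +2.
= (58.3/2) · log₁₀(1.6/0.000050) = 29.15 · log₁₀(3.2e+04)
= 29.15 · (4.5051) = 131.33 mV

131.3 mV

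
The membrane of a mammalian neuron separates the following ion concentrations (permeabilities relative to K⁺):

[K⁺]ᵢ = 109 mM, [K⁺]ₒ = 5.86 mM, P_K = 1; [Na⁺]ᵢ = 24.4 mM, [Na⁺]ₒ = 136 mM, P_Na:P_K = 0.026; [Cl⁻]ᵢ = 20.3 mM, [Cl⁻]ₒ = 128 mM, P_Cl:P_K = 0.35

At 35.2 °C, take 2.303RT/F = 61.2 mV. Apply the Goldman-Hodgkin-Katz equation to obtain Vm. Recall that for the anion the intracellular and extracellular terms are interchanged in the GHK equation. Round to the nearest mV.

Vm = 61.2 · log₁₀[(Σ P·[cation]ₒ + Σ P·[anion]ᵢ) / (Σ P·[cation]ᵢ + Σ P·[anion]ₒ)]
Numerator = 1×5.86 + 0.026×136 + 0.35×20.3 = 16.5
Denominator = 1×109 + 0.026×24.4 + 0.35×128 = 154.4
Vm = 61.2 · log₁₀(0.10685) = 61.2 × (-0.9712) = -59.44 mV

-59 mV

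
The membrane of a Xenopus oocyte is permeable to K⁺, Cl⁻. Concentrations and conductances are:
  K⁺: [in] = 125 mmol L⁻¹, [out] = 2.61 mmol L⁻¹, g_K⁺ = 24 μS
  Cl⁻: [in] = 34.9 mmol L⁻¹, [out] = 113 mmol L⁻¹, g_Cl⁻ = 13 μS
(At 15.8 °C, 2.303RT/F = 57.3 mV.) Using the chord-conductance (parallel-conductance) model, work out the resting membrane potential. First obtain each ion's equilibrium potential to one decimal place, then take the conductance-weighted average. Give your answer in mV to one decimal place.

E_K⁺ = (57.3/1)·log₁₀(2.61/125) = -96.3 mV
E_Cl⁻ = (57.3/-1)·log₁₀(113/34.9) = -29.2 mV
Vm = (Σ gᵢEᵢ)/(Σ gᵢ) = (24·-96.3 + 13·-29.2) / (24 + 13)
= -2690.80 / 37 = -72.72 mV

-72.7 mV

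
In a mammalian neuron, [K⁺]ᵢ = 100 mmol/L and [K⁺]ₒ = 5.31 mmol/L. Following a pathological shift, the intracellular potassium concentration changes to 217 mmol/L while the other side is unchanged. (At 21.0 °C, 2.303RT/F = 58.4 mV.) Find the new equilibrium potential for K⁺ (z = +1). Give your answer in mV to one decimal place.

-94.1 mV

After the shift: [K⁺]_out = 5.31, [K⁺]_in = 217 mmol/L.
E_new = (58.4/1)·log₁₀(5.31/217) = 58.40 · (-1.6114) = -94.10 mV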